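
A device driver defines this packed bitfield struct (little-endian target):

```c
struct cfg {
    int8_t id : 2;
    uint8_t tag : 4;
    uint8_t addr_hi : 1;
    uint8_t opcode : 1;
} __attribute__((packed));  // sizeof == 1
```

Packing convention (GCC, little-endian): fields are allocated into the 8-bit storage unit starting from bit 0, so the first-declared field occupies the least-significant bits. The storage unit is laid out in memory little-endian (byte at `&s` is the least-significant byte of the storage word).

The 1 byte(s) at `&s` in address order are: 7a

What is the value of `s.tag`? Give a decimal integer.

14

[0]=0x7a (little-endian) → word 0x7a
id [0+:2] = (word>>0) & 0x3 = 2
tag [2+:4] = (word>>2) & 0xf = 14  ←
addr_hi [6+:1] = (word>>6) & 0x1 = 1
opcode [7+:1] = (word>>7) & 0x1 = 0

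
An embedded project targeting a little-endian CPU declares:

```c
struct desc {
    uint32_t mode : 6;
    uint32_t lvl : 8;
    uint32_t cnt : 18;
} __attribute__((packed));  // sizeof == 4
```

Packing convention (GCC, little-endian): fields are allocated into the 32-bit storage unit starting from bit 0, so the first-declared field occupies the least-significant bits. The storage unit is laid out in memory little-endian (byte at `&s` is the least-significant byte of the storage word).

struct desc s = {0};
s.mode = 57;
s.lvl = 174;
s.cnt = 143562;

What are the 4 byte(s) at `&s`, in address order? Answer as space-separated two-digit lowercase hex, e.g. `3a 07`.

b9 ab 32 8c

mode:6 = 57 → 0x39 << 0 → word 0x00000039
lvl:8 = 174 → 0xae << 6 → word 0x00002bb9
cnt:18 = 143562 → 0x230ca << 14 → word 0x8c32abb9
word = 0x8c32abb9 → little-endian bytes:
  [0]=0xb9  [1]=0xab  [2]=0x32  [3]=0x8c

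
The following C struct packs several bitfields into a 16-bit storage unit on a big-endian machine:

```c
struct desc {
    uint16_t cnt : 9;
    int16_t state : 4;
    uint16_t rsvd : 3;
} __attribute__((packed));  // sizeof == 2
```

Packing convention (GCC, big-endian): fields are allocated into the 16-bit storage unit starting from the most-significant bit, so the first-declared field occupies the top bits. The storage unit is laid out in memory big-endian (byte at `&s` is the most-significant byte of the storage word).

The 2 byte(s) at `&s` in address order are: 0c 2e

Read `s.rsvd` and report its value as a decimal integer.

6

[0]=0x0c [1]=0x2e (big-endian) → word 0x0c2e
cnt [7+:9] = (word>>7) & 0x1ff = 24
state [3+:4] = (word>>3) & 0xf = 5
rsvd [0+:3] = (word>>0) & 0x7 = 6  ←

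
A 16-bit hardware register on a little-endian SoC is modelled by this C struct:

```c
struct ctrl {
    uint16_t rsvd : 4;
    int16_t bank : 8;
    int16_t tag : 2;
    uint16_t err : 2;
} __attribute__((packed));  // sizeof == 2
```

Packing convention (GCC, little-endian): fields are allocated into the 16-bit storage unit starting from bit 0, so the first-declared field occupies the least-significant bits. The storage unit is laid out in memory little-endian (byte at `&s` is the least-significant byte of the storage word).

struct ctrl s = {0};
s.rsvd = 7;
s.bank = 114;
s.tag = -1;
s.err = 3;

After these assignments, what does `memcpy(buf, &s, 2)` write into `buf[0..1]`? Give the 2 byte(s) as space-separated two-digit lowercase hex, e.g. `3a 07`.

27 f7

[0+:4] rsvd=7 & 0xf = 0x7; word=0x0007
[4+:8] bank=114 & 0xff = 0x72; word=0x0727
[12+:2] tag=-1 & 0x3 = 0x3; word=0x3727
[14+:2] err=3 & 0x3 = 0x3; word=0xf727
word = 0xf727 → little-endian bytes:
  [0]=0x27  [1]=0xf7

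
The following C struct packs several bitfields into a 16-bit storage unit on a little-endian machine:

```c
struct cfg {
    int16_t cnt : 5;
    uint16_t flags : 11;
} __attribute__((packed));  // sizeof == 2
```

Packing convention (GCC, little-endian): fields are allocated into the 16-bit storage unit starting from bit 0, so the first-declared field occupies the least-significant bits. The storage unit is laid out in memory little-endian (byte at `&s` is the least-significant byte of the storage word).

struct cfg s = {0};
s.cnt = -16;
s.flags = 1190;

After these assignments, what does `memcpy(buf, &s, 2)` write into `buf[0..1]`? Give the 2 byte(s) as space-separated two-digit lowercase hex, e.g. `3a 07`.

d0 94

cnt (5b) val=-16 bits=0x10 at bit 0: 0x0010
flags (11b) val=1190 bits=0x4a6 at bit 5: 0x94d0
word = 0x94d0 → little-endian bytes:
  [0]=0xd0  [1]=0x94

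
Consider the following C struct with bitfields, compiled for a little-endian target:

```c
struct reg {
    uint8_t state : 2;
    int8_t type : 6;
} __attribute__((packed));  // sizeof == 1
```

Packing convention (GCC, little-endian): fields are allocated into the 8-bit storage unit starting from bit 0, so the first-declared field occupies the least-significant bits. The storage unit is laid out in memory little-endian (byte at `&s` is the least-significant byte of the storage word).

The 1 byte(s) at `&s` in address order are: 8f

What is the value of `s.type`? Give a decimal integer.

-29

[0]=0x8f (little-endian) → word 0x8f
state [0+:2] = (word>>0) & 0x3 = 3
type [2+:6] = (word>>2) & 0x3f = 35  ←
type signed 6b, MSB=1: 35 - 64 = -29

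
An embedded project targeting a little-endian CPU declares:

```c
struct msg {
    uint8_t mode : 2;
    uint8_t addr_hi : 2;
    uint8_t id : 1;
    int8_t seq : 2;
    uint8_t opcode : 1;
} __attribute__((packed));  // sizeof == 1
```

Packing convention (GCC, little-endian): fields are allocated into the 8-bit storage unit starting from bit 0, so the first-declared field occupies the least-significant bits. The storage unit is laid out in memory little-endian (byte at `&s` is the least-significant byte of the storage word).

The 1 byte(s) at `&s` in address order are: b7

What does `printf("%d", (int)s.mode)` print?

[0]=0xb7 (little-endian) → word 0xb7
mode:2 @ bit 0 → (0xb7>>0)&0x3 = 0x3  ←
addr_hi:2 @ bit 2 → (0xb7>>2)&0x3 = 0x1
id:1 @ bit 4 → (0xb7>>4)&0x1 = 0x1
seq:2 @ bit 5 → (0xb7>>5)&0x3 = 0x1
opcode:1 @ bit 7 → (0xb7>>7)&0x1 = 0x1

3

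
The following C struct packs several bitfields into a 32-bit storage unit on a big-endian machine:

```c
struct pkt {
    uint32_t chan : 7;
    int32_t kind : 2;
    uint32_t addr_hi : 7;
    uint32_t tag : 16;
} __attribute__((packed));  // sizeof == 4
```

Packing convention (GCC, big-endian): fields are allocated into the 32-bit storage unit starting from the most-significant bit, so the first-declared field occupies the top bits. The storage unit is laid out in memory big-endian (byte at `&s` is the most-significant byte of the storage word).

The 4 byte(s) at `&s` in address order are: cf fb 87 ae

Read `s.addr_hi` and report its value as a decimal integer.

[0]=0xcf [1]=0xfb [2]=0x87 [3]=0xae (big-endian) → word 0xcffb87ae
chan:7 @ bit 25 → (0xcffb87ae>>25)&0x7f = 0x67
kind:2 @ bit 23 → (0xcffb87ae>>23)&0x3 = 0x3
addr_hi:7 @ bit 16 → (0xcffb87ae>>16)&0x7f = 0x7b  ←
tag:16 @ bit 0 → (0xcffb87ae>>0)&0xffff = 0x87ae

123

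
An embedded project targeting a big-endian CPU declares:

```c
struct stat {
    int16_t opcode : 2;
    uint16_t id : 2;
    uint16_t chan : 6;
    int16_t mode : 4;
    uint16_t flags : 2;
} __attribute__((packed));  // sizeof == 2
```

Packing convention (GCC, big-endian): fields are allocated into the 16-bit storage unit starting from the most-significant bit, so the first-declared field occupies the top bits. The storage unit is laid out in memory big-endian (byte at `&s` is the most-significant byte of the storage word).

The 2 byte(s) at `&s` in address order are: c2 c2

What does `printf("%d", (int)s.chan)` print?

[0]=0xc2 [1]=0xc2 (big-endian) → word 0xc2c2
opcode:2 @ bit 14 → (0xc2c2>>14)&0x3 = 0x3
id:2 @ bit 12 → (0xc2c2>>12)&0x3 = 0x0
chan:6 @ bit 6 → (0xc2c2>>6)&0x3f = 0xb  ←
mode:4 @ bit 2 → (0xc2c2>>2)&0xf = 0x0
flags:2 @ bit 0 → (0xc2c2>>0)&0x3 = 0x2

11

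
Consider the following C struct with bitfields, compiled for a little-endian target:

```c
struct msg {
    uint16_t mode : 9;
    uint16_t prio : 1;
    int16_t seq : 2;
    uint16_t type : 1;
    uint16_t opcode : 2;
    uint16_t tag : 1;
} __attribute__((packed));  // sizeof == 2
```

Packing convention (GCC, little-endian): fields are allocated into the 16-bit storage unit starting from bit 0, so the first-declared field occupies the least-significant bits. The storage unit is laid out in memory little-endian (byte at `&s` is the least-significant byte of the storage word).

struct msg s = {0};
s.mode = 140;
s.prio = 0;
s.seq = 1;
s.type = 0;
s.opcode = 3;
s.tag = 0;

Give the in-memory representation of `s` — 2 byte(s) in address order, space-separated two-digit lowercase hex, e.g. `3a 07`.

mode (9b) val=140 bits=0x8c at bit 0: 0x008c
prio (1b) val=0 bits=0x0 at bit 9: 0x008c
seq (2b) val=1 bits=0x1 at bit 10: 0x048c
type (1b) val=0 bits=0x0 at bit 12: 0x048c
opcode (2b) val=3 bits=0x3 at bit 13: 0x648c
tag (1b) val=0 bits=0x0 at bit 15: 0x648c
word = 0x648c → little-endian bytes:
  [0]=0x8c  [1]=0x64

8c 64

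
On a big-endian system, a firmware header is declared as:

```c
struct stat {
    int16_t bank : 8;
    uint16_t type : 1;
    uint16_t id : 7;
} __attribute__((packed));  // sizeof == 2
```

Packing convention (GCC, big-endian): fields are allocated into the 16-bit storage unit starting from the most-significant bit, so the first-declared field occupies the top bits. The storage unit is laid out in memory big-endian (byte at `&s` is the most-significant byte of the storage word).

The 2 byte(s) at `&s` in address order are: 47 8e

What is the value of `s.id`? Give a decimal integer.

14

[0]=0x47 [1]=0x8e (big-endian) → word 0x478e
bank [8+:8] = (word>>8) & 0xff = 71
type [7+:1] = (word>>7) & 0x1 = 1
id [0+:7] = (word>>0) & 0x7f = 14  ←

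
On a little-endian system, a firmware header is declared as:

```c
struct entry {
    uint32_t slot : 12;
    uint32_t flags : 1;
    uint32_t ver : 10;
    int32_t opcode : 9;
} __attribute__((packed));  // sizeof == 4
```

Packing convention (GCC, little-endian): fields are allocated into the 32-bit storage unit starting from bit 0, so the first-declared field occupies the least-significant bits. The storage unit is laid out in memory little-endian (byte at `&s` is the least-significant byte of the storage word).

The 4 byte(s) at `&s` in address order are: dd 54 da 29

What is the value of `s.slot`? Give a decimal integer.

1245

[0]=0xdd [1]=0x54 [2]=0xda [3]=0x29 (little-endian) → word 0x29da54dd
slot:12 @ bit 0 → (0x29da54dd>>0)&0xfff = 0x4dd  ←
flags:1 @ bit 12 → (0x29da54dd>>12)&0x1 = 0x1
ver:10 @ bit 13 → (0x29da54dd>>13)&0x3ff = 0x2d2
opcode:9 @ bit 23 → (0x29da54dd>>23)&0x1ff = 0x53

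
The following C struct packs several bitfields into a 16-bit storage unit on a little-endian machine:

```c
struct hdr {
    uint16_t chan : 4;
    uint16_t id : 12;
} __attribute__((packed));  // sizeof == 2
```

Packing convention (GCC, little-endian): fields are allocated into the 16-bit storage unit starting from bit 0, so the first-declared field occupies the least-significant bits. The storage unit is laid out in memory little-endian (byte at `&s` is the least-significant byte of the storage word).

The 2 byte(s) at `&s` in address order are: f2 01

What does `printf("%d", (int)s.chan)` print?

2

[0]=0xf2 [1]=0x01 (little-endian) → word 0x01f2
chan [0+:4] = (word>>0) & 0xf = 2  ←
id [4+:12] = (word>>4) & 0xfff = 31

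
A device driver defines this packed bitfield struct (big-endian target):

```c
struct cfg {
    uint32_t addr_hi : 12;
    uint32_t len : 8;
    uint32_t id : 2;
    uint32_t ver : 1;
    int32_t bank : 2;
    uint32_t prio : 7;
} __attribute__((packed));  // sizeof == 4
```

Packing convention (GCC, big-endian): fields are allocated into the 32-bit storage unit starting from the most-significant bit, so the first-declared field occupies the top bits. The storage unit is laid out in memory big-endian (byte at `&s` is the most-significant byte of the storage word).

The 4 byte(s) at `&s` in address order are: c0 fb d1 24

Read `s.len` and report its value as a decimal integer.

[0]=0xc0 [1]=0xfb [2]=0xd1 [3]=0x24 (big-endian) → word 0xc0fbd124
addr_hi [20+:12] = (word>>20) & 0xfff = 3087
len [12+:8] = (word>>12) & 0xff = 189  ←
id [10+:2] = (word>>10) & 0x3 = 0
ver [9+:1] = (word>>9) & 0x1 = 0
bank [7+:2] = (word>>7) & 0x3 = 2
prio [0+:7] = (word>>0) & 0x7f = 36

189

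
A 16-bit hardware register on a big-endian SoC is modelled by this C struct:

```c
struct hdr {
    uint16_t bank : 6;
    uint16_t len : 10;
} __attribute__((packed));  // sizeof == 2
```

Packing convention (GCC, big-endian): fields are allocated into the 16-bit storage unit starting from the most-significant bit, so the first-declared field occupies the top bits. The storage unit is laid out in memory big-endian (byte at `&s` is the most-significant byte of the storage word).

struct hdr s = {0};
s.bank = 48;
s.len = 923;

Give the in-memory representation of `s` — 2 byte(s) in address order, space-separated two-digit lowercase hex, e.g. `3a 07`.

c3 9b

bank:6 = 48 → 0x30 << 10 → word 0xc000
len:10 = 923 → 0x39b << 0 → word 0xc39b
word = 0xc39b → big-endian bytes:
  [0]=0xc3  [1]=0x9b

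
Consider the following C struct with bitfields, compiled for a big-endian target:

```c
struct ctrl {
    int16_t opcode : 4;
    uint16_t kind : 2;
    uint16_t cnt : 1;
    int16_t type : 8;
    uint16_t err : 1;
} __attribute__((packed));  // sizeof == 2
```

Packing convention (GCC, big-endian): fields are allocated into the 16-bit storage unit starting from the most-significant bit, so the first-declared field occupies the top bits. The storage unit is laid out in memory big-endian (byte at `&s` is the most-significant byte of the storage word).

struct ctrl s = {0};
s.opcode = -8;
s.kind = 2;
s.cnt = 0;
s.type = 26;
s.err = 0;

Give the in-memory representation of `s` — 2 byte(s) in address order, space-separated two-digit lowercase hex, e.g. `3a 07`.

opcode (4b) val=-8 bits=0x8 at bit 12: 0x8000
kind (2b) val=2 bits=0x2 at bit 10: 0x8800
cnt (1b) val=0 bits=0x0 at bit 9: 0x8800
type (8b) val=26 bits=0x1a at bit 1: 0x8834
err (1b) val=0 bits=0x0 at bit 0: 0x8834
word = 0x8834 → big-endian bytes:
  [0]=0x88  [1]=0x34

88 34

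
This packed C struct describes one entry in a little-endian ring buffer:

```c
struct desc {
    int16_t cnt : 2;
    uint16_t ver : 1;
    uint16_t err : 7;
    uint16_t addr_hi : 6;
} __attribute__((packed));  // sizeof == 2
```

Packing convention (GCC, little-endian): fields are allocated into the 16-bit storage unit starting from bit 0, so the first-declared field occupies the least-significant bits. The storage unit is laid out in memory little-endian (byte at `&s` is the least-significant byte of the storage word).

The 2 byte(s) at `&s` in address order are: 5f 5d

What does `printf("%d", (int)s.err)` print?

[0]=0x5f [1]=0x5d (little-endian) → word 0x5d5f
cnt:2 @ bit 0 → (0x5d5f>>0)&0x3 = 0x3
ver:1 @ bit 2 → (0x5d5f>>2)&0x1 = 0x1
err:7 @ bit 3 → (0x5d5f>>3)&0x7f = 0x2b  ←
addr_hi:6 @ bit 10 → (0x5d5f>>10)&0x3f = 0x17

43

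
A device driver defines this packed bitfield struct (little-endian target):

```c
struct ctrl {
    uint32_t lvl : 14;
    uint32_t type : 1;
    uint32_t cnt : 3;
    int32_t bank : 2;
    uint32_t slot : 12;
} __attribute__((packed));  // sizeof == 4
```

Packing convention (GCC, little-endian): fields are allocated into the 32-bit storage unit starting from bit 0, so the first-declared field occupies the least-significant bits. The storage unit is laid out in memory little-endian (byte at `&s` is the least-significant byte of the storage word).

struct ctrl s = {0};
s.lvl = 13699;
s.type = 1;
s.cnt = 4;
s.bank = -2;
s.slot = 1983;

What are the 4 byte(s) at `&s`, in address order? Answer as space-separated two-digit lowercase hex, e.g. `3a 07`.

lvl:14 = 13699 → 0x3583 << 0 → word 0x00003583
type:1 = 1 → 0x1 << 14 → word 0x00007583
cnt:3 = 4 → 0x4 << 15 → word 0x00027583
bank:2 = -2 → 0x2 << 18 → word 0x000a7583
slot:12 = 1983 → 0x7bf << 20 → word 0x7bfa7583
word = 0x7bfa7583 → little-endian bytes:
  [0]=0x83  [1]=0x75  [2]=0xfa  [3]=0x7b

83 75 fa 7b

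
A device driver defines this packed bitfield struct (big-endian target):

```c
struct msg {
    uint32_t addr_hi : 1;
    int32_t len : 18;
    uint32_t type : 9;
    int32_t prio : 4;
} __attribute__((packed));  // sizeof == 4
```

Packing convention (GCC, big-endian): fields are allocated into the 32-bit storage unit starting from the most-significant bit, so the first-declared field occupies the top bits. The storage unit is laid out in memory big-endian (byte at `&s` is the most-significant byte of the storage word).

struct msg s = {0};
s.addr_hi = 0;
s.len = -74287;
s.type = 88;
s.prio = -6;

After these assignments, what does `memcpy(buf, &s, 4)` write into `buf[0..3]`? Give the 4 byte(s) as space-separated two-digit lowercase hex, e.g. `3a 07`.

addr_hi:1 = 0 → 0x0 << 31 → word 0x00000000
len:18 = -74287 → 0x2ddd1 << 13 → word 0x5bba2000
type:9 = 88 → 0x58 << 4 → word 0x5bba2580
prio:4 = -6 → 0xa << 0 → word 0x5bba258a
word = 0x5bba258a → big-endian bytes:
  [0]=0x5b  [1]=0xba  [2]=0x25  [3]=0x8a

5b ba 25 8a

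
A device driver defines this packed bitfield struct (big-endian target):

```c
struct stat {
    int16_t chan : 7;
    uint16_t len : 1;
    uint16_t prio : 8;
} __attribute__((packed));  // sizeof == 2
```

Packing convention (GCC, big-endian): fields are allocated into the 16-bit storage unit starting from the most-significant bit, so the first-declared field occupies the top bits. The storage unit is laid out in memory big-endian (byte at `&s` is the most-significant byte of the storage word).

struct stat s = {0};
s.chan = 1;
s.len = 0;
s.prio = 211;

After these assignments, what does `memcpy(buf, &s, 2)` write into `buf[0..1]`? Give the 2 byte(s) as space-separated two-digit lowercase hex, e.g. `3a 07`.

02 d3

chan:7 = 1 → 0x1 << 9 → word 0x0200
len:1 = 0 → 0x0 << 8 → word 0x0200
prio:8 = 211 → 0xd3 << 0 → word 0x02d3
word = 0x02d3 → big-endian bytes:
  [0]=0x02  [1]=0xd3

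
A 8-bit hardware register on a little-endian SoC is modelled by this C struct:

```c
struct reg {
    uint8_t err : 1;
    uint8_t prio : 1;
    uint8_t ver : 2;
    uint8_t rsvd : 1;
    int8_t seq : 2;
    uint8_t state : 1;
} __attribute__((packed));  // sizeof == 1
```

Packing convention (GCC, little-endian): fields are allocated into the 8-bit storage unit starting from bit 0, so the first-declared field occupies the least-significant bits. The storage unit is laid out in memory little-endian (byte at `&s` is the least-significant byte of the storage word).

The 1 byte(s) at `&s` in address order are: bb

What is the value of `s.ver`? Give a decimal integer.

[0]=0xbb (little-endian) → word 0xbb
err:1 @ bit 0 → (0xbb>>0)&0x1 = 0x1
prio:1 @ bit 1 → (0xbb>>1)&0x1 = 0x1
ver:2 @ bit 2 → (0xbb>>2)&0x3 = 0x2  ←
rsvd:1 @ bit 4 → (0xbb>>4)&0x1 = 0x1
seq:2 @ bit 5 → (0xbb>>5)&0x3 = 0x1
state:1 @ bit 7 → (0xbb>>7)&0x1 = 0x1

2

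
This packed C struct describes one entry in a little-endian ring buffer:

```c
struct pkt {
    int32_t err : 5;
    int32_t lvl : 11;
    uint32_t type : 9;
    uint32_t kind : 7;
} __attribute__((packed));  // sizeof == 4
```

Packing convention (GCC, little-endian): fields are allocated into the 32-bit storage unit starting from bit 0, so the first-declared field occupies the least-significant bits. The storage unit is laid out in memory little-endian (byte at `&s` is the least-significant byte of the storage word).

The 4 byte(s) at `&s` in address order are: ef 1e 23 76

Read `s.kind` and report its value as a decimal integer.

59

[0]=0xef [1]=0x1e [2]=0x23 [3]=0x76 (little-endian) → word 0x76231eef
err:5 @ bit 0 → (0x76231eef>>0)&0x1f = 0xf
lvl:11 @ bit 5 → (0x76231eef>>5)&0x7ff = 0xf7
type:9 @ bit 16 → (0x76231eef>>16)&0x1ff = 0x23
kind:7 @ bit 25 → (0x76231eef>>25)&0x7f = 0x3b  ←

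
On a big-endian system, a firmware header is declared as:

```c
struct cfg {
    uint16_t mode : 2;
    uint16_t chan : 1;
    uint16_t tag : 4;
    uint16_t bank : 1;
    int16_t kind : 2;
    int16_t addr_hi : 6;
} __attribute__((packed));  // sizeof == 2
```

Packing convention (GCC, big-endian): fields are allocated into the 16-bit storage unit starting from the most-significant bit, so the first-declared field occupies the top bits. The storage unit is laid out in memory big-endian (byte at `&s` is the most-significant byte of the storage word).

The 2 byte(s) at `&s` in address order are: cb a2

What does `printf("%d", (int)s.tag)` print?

5

[0]=0xcb [1]=0xa2 (big-endian) → word 0xcba2
mode:2 @ bit 14 → (0xcba2>>14)&0x3 = 0x3
chan:1 @ bit 13 → (0xcba2>>13)&0x1 = 0x0
tag:4 @ bit 9 → (0xcba2>>9)&0xf = 0x5  ←
bank:1 @ bit 8 → (0xcba2>>8)&0x1 = 0x1
kind:2 @ bit 6 → (0xcba2>>6)&0x3 = 0x2
addr_hi:6 @ bit 0 → (0xcba2>>0)&0x3f = 0x22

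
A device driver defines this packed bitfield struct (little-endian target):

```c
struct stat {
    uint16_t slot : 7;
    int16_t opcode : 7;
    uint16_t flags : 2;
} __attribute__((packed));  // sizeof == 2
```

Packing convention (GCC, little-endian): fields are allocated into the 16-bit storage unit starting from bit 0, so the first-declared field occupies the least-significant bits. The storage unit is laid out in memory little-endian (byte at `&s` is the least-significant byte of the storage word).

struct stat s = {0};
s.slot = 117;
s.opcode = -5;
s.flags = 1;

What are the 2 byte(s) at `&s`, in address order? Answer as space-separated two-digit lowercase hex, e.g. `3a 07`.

slot (7b) val=117 bits=0x75 at bit 0: 0x0075
opcode (7b) val=-5 bits=0x7b at bit 7: 0x3df5
flags (2b) val=1 bits=0x1 at bit 14: 0x7df5
word = 0x7df5 → little-endian bytes:
  [0]=0xf5  [1]=0x7d

f5 7d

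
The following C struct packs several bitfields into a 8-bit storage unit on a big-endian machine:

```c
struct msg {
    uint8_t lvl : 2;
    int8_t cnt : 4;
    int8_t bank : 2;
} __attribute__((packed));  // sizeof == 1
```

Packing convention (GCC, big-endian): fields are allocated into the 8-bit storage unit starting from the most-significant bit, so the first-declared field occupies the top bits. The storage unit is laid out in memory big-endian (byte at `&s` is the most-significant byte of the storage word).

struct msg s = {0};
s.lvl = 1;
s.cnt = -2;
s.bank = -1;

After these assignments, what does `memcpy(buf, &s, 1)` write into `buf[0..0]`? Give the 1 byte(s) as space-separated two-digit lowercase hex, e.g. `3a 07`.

7b

lvl:2 = 1 → 0x1 << 6 → word 0x40
cnt:4 = -2 → 0xe << 2 → word 0x78
bank:2 = -1 → 0x3 << 0 → word 0x7b
word = 0x7b → big-endian bytes:
  [0]=0x7b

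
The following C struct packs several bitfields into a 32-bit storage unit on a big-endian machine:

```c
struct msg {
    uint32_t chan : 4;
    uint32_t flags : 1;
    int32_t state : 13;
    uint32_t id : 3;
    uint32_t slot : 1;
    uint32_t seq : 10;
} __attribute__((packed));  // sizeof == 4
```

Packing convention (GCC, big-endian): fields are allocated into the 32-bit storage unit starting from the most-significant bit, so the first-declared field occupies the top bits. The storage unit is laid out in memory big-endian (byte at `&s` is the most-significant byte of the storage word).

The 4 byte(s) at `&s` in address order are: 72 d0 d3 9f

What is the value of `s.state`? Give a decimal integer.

[0]=0x72 [1]=0xd0 [2]=0xd3 [3]=0x9f (big-endian) → word 0x72d0d39f
chan:4 @ bit 28 → (0x72d0d39f>>28)&0xf = 0x7
flags:1 @ bit 27 → (0x72d0d39f>>27)&0x1 = 0x0
state:13 @ bit 14 → (0x72d0d39f>>14)&0x1fff = 0xb43  ←
id:3 @ bit 11 → (0x72d0d39f>>11)&0x7 = 0x2
slot:1 @ bit 10 → (0x72d0d39f>>10)&0x1 = 0x0
seq:10 @ bit 0 → (0x72d0d39f>>0)&0x3ff = 0x39f
state signed 13b, MSB=0: value = 2883

2883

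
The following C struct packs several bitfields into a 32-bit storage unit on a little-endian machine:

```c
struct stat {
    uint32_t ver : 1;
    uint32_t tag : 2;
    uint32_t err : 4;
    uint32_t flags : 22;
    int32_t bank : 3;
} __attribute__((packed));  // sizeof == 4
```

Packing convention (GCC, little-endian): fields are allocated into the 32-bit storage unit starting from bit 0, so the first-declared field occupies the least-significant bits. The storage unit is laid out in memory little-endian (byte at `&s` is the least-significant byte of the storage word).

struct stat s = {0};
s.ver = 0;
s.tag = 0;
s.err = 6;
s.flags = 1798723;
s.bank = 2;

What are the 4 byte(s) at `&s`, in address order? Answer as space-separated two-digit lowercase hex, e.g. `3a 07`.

ver (1b) val=0 bits=0x0 at bit 0: 0x00000000
tag (2b) val=0 bits=0x0 at bit 1: 0x00000000
err (4b) val=6 bits=0x6 at bit 3: 0x00000030
flags (22b) val=1798723 bits=0x1b7243 at bit 7: 0x0db921b0
bank (3b) val=2 bits=0x2 at bit 29: 0x4db921b0
word = 0x4db921b0 → little-endian bytes:
  [0]=0xb0  [1]=0x21  [2]=0xb9  [3]=0x4d

b0 21 b9 4d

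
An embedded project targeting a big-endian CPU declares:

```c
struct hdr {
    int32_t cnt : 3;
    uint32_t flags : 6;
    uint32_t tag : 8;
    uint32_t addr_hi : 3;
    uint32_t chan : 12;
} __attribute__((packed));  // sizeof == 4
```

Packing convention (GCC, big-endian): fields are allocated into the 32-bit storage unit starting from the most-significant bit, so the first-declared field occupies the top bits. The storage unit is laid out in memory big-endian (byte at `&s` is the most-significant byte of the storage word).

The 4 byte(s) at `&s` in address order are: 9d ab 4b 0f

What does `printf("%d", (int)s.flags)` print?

59

[0]=0x9d [1]=0xab [2]=0x4b [3]=0x0f (big-endian) → word 0x9dab4b0f
cnt:3 @ bit 29 → (0x9dab4b0f>>29)&0x7 = 0x4
flags:6 @ bit 23 → (0x9dab4b0f>>23)&0x3f = 0x3b  ←
tag:8 @ bit 15 → (0x9dab4b0f>>15)&0xff = 0x56
addr_hi:3 @ bit 12 → (0x9dab4b0f>>12)&0x7 = 0x4
chan:12 @ bit 0 → (0x9dab4b0f>>0)&0xfff = 0xb0f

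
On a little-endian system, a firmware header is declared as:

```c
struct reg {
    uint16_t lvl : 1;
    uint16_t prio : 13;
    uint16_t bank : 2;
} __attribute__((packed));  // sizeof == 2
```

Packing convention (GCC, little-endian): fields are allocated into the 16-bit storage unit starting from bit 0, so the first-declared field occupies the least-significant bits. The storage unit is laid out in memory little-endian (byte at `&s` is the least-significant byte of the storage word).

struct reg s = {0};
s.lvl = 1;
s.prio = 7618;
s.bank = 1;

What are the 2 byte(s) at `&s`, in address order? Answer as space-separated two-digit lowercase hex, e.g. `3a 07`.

85 7b

lvl:1 = 1 → 0x1 << 0 → word 0x0001
prio:13 = 7618 → 0x1dc2 << 1 → word 0x3b85
bank:2 = 1 → 0x1 << 14 → word 0x7b85
word = 0x7b85 → little-endian bytes:
  [0]=0x85  [1]=0x7b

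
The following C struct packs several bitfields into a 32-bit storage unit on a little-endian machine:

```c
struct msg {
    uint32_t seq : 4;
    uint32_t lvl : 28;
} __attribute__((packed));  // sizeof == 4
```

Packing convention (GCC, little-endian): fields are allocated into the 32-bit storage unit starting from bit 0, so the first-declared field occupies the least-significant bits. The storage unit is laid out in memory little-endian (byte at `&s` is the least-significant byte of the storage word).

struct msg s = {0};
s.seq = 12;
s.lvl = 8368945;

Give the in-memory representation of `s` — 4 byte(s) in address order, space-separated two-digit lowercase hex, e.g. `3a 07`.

[0+:4] seq=12 & 0xf = 0xc; word=0x0000000c
[4+:28] lvl=8368945 & 0xfffffff = 0x7fb331; word=0x07fb331c
word = 0x07fb331c → little-endian bytes:
  [0]=0x1c  [1]=0x33  [2]=0xfb  [3]=0x07

1c 33 fb 07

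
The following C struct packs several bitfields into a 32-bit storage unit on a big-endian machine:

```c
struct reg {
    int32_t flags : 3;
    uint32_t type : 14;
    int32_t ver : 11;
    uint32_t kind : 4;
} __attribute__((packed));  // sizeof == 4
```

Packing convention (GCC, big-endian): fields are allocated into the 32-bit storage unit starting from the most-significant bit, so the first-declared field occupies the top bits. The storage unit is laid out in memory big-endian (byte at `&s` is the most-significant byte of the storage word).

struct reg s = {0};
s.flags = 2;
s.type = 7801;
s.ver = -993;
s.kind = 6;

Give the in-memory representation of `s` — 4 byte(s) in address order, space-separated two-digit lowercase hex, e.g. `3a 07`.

[29+:3] flags=2 & 0x7 = 0x2; word=0x40000000
[15+:14] type=7801 & 0x3fff = 0x1e79; word=0x4f3c8000
[4+:11] ver=-993 & 0x7ff = 0x41f; word=0x4f3cc1f0
[0+:4] kind=6 & 0xf = 0x6; word=0x4f3cc1f6
word = 0x4f3cc1f6 → big-endian bytes:
  [0]=0x4f  [1]=0x3c  [2]=0xc1  [3]=0xf6

4f 3c c1 f6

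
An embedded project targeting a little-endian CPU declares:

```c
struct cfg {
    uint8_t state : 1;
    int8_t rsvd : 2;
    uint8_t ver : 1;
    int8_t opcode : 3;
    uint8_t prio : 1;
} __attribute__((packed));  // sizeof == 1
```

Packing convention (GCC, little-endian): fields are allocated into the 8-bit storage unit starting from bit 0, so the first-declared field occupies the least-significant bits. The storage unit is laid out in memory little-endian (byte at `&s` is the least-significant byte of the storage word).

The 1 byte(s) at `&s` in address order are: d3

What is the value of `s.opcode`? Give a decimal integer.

[0]=0xd3 (little-endian) → word 0xd3
state:1 @ bit 0 → (0xd3>>0)&0x1 = 0x1
rsvd:2 @ bit 1 → (0xd3>>1)&0x3 = 0x1
ver:1 @ bit 3 → (0xd3>>3)&0x1 = 0x0
opcode:3 @ bit 4 → (0xd3>>4)&0x7 = 0x5  ←
prio:1 @ bit 7 → (0xd3>>7)&0x1 = 0x1
opcode signed 3b, MSB=1: 5 - 8 = -3

-3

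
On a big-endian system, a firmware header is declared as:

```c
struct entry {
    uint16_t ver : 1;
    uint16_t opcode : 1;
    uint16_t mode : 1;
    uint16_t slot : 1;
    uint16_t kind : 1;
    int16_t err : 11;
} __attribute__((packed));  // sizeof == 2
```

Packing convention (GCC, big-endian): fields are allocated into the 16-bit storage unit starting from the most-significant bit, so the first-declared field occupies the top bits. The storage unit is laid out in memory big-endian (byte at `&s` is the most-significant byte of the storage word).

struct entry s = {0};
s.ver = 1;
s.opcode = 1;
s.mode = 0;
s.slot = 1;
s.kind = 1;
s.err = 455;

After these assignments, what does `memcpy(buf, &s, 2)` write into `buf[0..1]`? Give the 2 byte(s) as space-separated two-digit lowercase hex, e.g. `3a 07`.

d9 c7

ver:1 = 1 → 0x1 << 15 → word 0x8000
opcode:1 = 1 → 0x1 << 14 → word 0xc000
mode:1 = 0 → 0x0 << 13 → word 0xc000
slot:1 = 1 → 0x1 << 12 → word 0xd000
kind:1 = 1 → 0x1 << 11 → word 0xd800
err:11 = 455 → 0x1c7 << 0 → word 0xd9c7
word = 0xd9c7 → big-endian bytes:
  [0]=0xd9  [1]=0xc7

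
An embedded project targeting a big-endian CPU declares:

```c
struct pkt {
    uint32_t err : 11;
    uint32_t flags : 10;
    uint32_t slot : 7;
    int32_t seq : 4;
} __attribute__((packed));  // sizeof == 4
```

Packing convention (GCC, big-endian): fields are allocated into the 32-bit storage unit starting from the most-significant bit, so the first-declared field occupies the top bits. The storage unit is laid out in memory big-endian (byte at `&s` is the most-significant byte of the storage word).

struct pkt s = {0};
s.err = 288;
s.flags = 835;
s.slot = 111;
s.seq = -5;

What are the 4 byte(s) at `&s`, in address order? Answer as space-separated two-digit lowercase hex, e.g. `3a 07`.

24 1a 1e fb

[21+:11] err=288 & 0x7ff = 0x120; word=0x24000000
[11+:10] flags=835 & 0x3ff = 0x343; word=0x241a1800
[4+:7] slot=111 & 0x7f = 0x6f; word=0x241a1ef0
[0+:4] seq=-5 & 0xf = 0xb; word=0x241a1efb
word = 0x241a1efb → big-endian bytes:
  [0]=0x24  [1]=0x1a  [2]=0x1e  [3]=0xfb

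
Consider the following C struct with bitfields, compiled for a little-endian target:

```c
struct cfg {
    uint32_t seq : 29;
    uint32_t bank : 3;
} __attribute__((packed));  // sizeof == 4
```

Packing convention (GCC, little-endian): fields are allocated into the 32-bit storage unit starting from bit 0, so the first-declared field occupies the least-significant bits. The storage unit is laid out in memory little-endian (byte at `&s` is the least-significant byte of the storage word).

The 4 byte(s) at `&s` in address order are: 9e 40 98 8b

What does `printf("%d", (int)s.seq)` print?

[0]=0x9e [1]=0x40 [2]=0x98 [3]=0x8b (little-endian) → word 0x8b98409e
seq:29 @ bit 0 → (0x8b98409e>>0)&0x1fffffff = 0xb98409e  ←
bank:3 @ bit 29 → (0x8b98409e>>29)&0x7 = 0x4

194527390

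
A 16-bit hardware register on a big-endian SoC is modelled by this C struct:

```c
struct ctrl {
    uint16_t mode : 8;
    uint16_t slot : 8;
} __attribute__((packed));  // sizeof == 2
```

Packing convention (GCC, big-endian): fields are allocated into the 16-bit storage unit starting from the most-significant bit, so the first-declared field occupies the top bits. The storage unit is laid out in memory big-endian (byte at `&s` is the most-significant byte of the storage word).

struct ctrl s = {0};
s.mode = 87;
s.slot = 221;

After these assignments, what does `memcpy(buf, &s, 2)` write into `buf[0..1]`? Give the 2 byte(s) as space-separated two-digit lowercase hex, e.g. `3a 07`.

57 dd

mode (8b) val=87 bits=0x57 at bit 8: 0x5700
slot (8b) val=221 bits=0xdd at bit 0: 0x57dd
word = 0x57dd → big-endian bytes:
  [0]=0x57  [1]=0xdd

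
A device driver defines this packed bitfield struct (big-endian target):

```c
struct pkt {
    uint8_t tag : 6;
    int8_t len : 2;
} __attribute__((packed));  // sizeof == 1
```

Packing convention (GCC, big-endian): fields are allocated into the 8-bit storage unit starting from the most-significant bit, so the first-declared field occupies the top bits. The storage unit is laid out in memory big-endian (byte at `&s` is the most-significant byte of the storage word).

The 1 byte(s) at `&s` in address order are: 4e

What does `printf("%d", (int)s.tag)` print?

[0]=0x4e (big-endian) → word 0x4e
tag [2+:6] = (word>>2) & 0x3f = 19  ←
len [0+:2] = (word>>0) & 0x3 = 2

19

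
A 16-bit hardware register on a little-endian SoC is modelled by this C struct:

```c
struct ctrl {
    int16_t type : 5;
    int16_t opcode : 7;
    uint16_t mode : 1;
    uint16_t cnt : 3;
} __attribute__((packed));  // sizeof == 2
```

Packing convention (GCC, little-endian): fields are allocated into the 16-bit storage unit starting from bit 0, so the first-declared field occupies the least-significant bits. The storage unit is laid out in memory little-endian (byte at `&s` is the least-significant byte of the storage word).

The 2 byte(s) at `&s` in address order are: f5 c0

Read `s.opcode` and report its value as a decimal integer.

[0]=0xf5 [1]=0xc0 (little-endian) → word 0xc0f5
type:5 @ bit 0 → (0xc0f5>>0)&0x1f = 0x15
opcode:7 @ bit 5 → (0xc0f5>>5)&0x7f = 0x7  ←
mode:1 @ bit 12 → (0xc0f5>>12)&0x1 = 0x0
cnt:3 @ bit 13 → (0xc0f5>>13)&0x7 = 0x6
opcode signed 7b, MSB=0: value = 7

7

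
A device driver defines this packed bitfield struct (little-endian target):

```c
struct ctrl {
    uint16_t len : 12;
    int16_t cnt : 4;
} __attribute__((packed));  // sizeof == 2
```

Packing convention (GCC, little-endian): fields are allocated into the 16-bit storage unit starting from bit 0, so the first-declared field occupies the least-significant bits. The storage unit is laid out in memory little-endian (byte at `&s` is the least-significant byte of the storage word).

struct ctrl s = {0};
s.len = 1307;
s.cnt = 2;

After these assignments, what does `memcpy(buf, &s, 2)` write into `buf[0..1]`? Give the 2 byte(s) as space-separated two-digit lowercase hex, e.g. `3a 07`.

1b 25

len:12 = 1307 → 0x51b << 0 → word 0x051b
cnt:4 = 2 → 0x2 << 12 → word 0x251b
word = 0x251b → little-endian bytes:
  [0]=0x1b  [1]=0x25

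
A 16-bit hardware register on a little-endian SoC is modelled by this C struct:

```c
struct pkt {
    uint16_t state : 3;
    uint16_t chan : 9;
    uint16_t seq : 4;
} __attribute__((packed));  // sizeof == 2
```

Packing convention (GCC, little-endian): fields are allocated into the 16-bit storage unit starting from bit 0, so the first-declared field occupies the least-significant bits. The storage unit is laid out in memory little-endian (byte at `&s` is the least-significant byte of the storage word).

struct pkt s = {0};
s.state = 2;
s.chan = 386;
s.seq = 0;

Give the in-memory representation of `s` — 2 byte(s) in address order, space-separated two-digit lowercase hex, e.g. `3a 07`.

state (3b) val=2 bits=0x2 at bit 0: 0x0002
chan (9b) val=386 bits=0x182 at bit 3: 0x0c12
seq (4b) val=0 bits=0x0 at bit 12: 0x0c12
word = 0x0c12 → little-endian bytes:
  [0]=0x12  [1]=0x0c

12 0c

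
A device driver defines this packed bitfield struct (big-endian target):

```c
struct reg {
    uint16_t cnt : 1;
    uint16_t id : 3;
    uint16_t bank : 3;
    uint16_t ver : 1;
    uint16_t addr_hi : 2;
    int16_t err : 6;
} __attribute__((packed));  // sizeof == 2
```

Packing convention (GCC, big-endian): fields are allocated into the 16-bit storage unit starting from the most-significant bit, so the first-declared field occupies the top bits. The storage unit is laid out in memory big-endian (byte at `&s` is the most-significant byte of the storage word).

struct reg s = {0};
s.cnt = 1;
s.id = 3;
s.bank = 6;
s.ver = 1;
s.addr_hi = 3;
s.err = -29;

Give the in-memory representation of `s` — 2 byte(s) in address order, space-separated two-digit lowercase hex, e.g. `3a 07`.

bd e3

[15+:1] cnt=1 & 0x1 = 0x1; word=0x8000
[12+:3] id=3 & 0x7 = 0x3; word=0xb000
[9+:3] bank=6 & 0x7 = 0x6; word=0xbc00
[8+:1] ver=1 & 0x1 = 0x1; word=0xbd00
[6+:2] addr_hi=3 & 0x3 = 0x3; word=0xbdc0
[0+:6] err=-29 & 0x3f = 0x23; word=0xbde3
word = 0xbde3 → big-endian bytes:
  [0]=0xbd  [1]=0xe3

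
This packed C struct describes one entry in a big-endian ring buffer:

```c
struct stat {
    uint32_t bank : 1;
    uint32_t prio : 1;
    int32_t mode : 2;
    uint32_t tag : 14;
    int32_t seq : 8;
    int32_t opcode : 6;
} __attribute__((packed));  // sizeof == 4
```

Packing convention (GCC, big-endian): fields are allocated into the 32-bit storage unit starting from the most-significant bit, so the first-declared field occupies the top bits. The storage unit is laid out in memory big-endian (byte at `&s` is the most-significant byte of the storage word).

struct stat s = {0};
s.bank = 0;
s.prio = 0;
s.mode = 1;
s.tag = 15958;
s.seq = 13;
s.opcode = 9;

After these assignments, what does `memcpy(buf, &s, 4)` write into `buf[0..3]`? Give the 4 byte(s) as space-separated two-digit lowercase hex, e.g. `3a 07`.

1f 95 83 49

bank:1 = 0 → 0x0 << 31 → word 0x00000000
prio:1 = 0 → 0x0 << 30 → word 0x00000000
mode:2 = 1 → 0x1 << 28 → word 0x10000000
tag:14 = 15958 → 0x3e56 << 14 → word 0x1f958000
seq:8 = 13 → 0xd << 6 → word 0x1f958340
opcode:6 = 9 → 0x9 << 0 → word 0x1f958349
word = 0x1f958349 → big-endian bytes:
  [0]=0x1f  [1]=0x95  [2]=0x83  [3]=0x49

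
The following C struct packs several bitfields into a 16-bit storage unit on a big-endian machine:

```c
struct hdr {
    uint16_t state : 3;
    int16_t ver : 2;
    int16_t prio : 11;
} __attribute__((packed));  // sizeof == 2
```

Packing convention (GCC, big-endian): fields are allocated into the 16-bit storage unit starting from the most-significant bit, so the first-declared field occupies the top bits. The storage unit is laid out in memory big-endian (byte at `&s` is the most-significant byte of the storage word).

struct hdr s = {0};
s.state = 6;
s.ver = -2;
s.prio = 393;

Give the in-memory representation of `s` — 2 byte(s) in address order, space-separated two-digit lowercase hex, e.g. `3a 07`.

d1 89

state (3b) val=6 bits=0x6 at bit 13: 0xc000
ver (2b) val=-2 bits=0x2 at bit 11: 0xd000
prio (11b) val=393 bits=0x189 at bit 0: 0xd189
word = 0xd189 → big-endian bytes:
  [0]=0xd1  [1]=0x89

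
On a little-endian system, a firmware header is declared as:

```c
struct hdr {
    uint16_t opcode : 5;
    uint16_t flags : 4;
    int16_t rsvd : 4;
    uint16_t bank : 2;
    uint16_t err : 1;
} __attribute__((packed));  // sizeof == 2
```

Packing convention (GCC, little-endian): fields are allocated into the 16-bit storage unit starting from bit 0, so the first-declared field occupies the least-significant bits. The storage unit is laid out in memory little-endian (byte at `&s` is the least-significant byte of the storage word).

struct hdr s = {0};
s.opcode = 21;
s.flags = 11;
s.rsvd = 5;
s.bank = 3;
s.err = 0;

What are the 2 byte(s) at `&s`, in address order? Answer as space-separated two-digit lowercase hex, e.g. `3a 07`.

opcode:5 = 21 → 0x15 << 0 → word 0x0015
flags:4 = 11 → 0xb << 5 → word 0x0175
rsvd:4 = 5 → 0x5 << 9 → word 0x0b75
bank:2 = 3 → 0x3 << 13 → word 0x6b75
err:1 = 0 → 0x0 << 15 → word 0x6b75
word = 0x6b75 → little-endian bytes:
  [0]=0x75  [1]=0x6b

75 6b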